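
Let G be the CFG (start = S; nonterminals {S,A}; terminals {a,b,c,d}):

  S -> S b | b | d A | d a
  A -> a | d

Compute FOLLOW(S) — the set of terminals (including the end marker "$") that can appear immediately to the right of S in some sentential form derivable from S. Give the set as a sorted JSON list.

Compute FIRST by fixpoint:
[1]
  A via A→a: +{a}
  A via A→d: +{d}
  S via S→b: +{b}
  S via S→d A: +{d}
  S: {b,d}  A: {a,d}
[2] done
  S: {b,d}  A: {a,d}

Compute FOLLOW by fixpoint:
initialize: $ ∈ FOLLOW(S)
[1]
  S→S b: FOLLOW(S) ⊇ FIRST(b) = {b}; new: +{b}
  S→d A: FOLLOW(A) ⊇ FOLLOW(S) ⊇ {$,b}; new: +{$,b}
  FOLLOW[S]={$,b}  FOLLOW[A]={$,b}
[2] done
  FOLLOW[S]={$,b}  FOLLOW[A]={$,b}

FOLLOW(S) = ["$", "b"]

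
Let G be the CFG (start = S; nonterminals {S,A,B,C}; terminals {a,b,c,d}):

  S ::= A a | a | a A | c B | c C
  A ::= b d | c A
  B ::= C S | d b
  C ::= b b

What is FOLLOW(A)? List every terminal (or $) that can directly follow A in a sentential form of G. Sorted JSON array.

FIRST sets, iterate to fixpoint:
iter 1:
  A via A→b d: +{b}
  A via A→c A: +{c}
  B via B→d b: +{d}
  C via C→b b: +{b}
  S via S→A a: +{b,c}
  S via S→a: +{a}
  S: {a,b,c}  A: {b,c}  B: {d}  C: {b}
iter 2:
  B via B→C S: +{b}
  S: {a,b,c}  A: {b,c}  B: {b,d}  C: {b}
iter 3: (no change)
  S: {a,b,c}  A: {b,c}  B: {b,d}  C: {b}

FOLLOW sets:
seed FOLLOW(S) with $
[1]
  B→C S: FOLLOW(C) ⊇ FIRST(S) = {a,b,c}; new: +{a,b,c}
  S→A a: FOLLOW(A) ⊇ FIRST(a) = {a}; new: +{a}
  S→a A: FOLLOW(A) ⊇ FOLLOW(S) ⊇ {$}; new: +{$}
  S→c B: FOLLOW(B) ⊇ FOLLOW(S) ⊇ {$}; new: +{$}
  S→c C: FOLLOW(C) ⊇ FOLLOW(S) ⊇ {$}; new: +{$}
  S: {$}  A: {$,a}  B: {$}  C: {$,a,b,c}
[2] — fixpoint
  S: {$}  A: {$,a}  B: {$}  C: {$,a,b,c}

FOLLOW(A) = ["$", "a"]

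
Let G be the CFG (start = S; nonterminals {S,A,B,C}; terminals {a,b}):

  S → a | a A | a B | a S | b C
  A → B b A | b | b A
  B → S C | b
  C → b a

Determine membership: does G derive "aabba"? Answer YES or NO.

Convert to CNF:
  S -> T0 C | T1 A | T1 B | T1 S | a
  A -> B X2 | T0 A | b
  B -> S C | b
  C -> T0 T1
  T0 -> b
  T1 -> a
  X2 -> T0 A

CYK fill:
  cell(0,0) a: {S,T1}  orig:{S}
  cell(1,1) a: {S,T1}  orig:{S}
  cell(2,2) b: {A,B,T0}  orig:{A,B}
  cell(3,3) b: {A,B,T0}  orig:{A,B}
  cell(4,4) a: {S,T1}  orig:{S}
  cell(0,1) aa: {S}
  cell(1,2) ab: {S}
  cell(2,3) bb: {A,X2}  orig:{A}
  cell(3,4) ba: {C}
  cell(0,2) aab: {S}
  cell(1,3) abb: {S}
  cell(2,4) bba: {S}
  cell(0,3) aabb: {S}
  cell(1,4) abba: {B,S}
  cell(0,4) aabba: {B,S}

S ∈ T[0,4] ⇒ YES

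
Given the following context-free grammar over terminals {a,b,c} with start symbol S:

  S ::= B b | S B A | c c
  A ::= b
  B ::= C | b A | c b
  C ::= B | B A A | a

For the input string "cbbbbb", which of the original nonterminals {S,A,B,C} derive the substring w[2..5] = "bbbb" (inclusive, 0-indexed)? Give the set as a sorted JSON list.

CNF form of G:
  S -> B T0 | S X4 | T1 T1
  A -> b
  B -> B X2 | T0 A | T1 T0 | a
  C -> B X3 | T0 A | T1 T0 | a
  T0 -> b
  T1 -> c
  X2 -> A A
  X3 -> A A
  X4 -> B A

CYK fill, restricted to cells inside w[2..5]:
  [2..2]={A,T0}  "b"  orig:{A}
  [3..3]={A,T0}  "b"  orig:{A}
  [4..4]={A,T0}  "b"  orig:{A}
  [5..5]={A,T0}  "b"  orig:{A}
  [2..3]={B,C,X2,X3}  "bb"  orig:{B,C}
  [3..4]={B,C,X2,X3}  "bb"  orig:{B,C}
  [4..5]={B,C,X2,X3}  "bb"  orig:{B,C}
  [2..4]={S,X4}  "bbb"  orig:{S}
  [3..5]={S,X4}  "bbb"  orig:{S}
  [2..5]={B,C}  "bbbb"

Original NTs in T[2,5] deriving "bbbb": ["B", "C"]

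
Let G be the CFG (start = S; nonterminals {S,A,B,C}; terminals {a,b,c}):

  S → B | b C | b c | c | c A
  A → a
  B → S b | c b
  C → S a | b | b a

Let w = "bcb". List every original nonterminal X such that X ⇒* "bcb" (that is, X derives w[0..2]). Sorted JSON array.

CNF form of G:
  S -> S T0 | T0 C | T0 T1 | T1 A | T1 T0 | c
  A -> a
  B -> S T0 | T1 T0
  C -> S T2 | T0 T2 | b
  T0 -> b
  T1 -> c
  T2 -> a

CYK fill (cells [i..j] with 0 ≤ i ≤ j ≤ 2 only):
  T[0,0] 'b' = {C,T0}  orig:{C}
  T[1,1] 'c' = {S,T1}  orig:{S}
  T[2,2] 'b' = {C,T0}  orig:{C}
  T[0,1] 'bc' = {S}
  T[1,2] 'cb' = {B,S}
  T[0,2] 'bcb' = {B,S}

Original NTs in T[0,2] deriving "bcb": ["B", "S"]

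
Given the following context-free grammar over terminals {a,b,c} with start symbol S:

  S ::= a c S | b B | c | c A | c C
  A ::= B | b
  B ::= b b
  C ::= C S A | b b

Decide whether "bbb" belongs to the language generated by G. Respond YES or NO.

Convert to CNF:
  S -> T0 B | T1 X4 | T2 A | T2 C | c
  A -> T0 T0 | b
  B -> T0 T0
  C -> C X3 | T0 T0
  T0 -> b
  T1 -> a
  T2 -> c
  X3 -> S A
  X4 -> T2 S

CYK table (by increasing span):
  T[0,0] 'b' = {A,T0}  orig:{A}
  T[1,1] 'b' = {A,T0}  orig:{A}
  T[2,2] 'b' = {A,T0}  orig:{A}
  T[0,1] 'bb' = {A,B,C}
  T[1,2] 'bb' = {A,B,C}
  T[0,2] 'bbb' = {S}

S ∈ T[0,2] ⇒ YES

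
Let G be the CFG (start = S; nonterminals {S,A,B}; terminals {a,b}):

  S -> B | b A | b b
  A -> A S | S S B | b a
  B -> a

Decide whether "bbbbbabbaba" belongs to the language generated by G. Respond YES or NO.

Convert to CNF:
  S -> T0 A | T0 T0 | a
  A -> A S | S X2 | T0 T1
  B -> a
  T0 -> b
  T1 -> a
  X2 -> S B

Fill CYK table bottom-up:
  cell(0,0) b: {T0}  orig:{}
  cell(1,1) b: {T0}  orig:{}
  cell(2,2) b: {T0}  orig:{}
  cell(3,3) b: {T0}  orig:{}
  cell(4,4) b: {T0}  orig:{}
  cell(5,5) a: {B,S,T1}  orig:{B,S}
  cell(6,6) b: {T0}  orig:{}
  cell(7,7) b: {T0}  orig:{}
  cell(8,8) a: {B,S,T1}  orig:{B,S}
  cell(9,9) b: {T0}  orig:{}
  cell(10,10) a: {B,S,T1}  orig:{B,S}
  cell(0,1) bb: {S}
  cell(1,2) bb: {S}
  cell(2,3) bb: {S}
  cell(3,4) bb: {S}
  cell(4,5) ba: {A}
  cell(5,6) ab: ∅
  cell(6,7) bb: {S}
  cell(7,8) ba: {A}
  cell(8,9) ab: ∅
  cell(9,10) ba: {A}
  cell(0,2) bbb: ∅
  cell(1,3) bbb: ∅
  cell(2,4) bbb: ∅
  cell(3,5) bba: {S,X2}  orig:{S}
  cell(4,6) bab: ∅
  cell(5,7) abb: ∅
  cell(6,8) bba: {S,X2}  orig:{S}
  cell(7,9) bab: ∅
  cell(8,10) aba: ∅
  cell(0,3) bbbb: ∅
  cell(1,4) bbbb: ∅
  cell(2,5) bbba: ∅
  cell(3,6) bbab: ∅
  cell(4,7) babb: {A}
  cell(5,8) abba: {A}
  cell(6,9) bbab: ∅
  cell(7,10) baba: ∅
  cell(0,4) bbbbb: ∅
  cell(1,5) bbbba: {A}
  cell(2,6) bbbab: ∅
  cell(3,7) bbabb: {S}
  cell(4,8) babba: {A,S}
  cell(5,9) abbab: ∅
  cell(6,10) bbaba: ∅
  cell(0,5) bbbbba: {S}
  cell(1,6) bbbbab: ∅
  cell(2,7) bbbabb: ∅
  cell(3,8) bbabba: {A,S,X2}  orig:{A,S}
  cell(4,9) babbab: ∅
  cell(5,10) abbaba: ∅
  cell(0,6) bbbbbab: ∅
  cell(1,7) bbbbabb: {A}
  cell(2,8) bbbabba: {S}
  cell(3,9) bbabbab: ∅
  cell(4,10) babbaba: ∅
  cell(0,7) bbbbbabb: {S}
  cell(1,8) bbbbabba: {A}
  cell(2,9) bbbabbab: ∅
  cell(3,10) bbabbaba: ∅
  cell(0,8) bbbbbabba: {A,S,X2}  orig:{A,S}
  cell(1,9) bbbbabbab: ∅
  cell(2,10) bbbabbaba: ∅
  cell(0,9) bbbbbabbab: ∅
  cell(1,10) bbbbabbaba: ∅
  cell(0,10) bbbbbabbaba: ∅

S ∉ T[0,10] ⇒ NO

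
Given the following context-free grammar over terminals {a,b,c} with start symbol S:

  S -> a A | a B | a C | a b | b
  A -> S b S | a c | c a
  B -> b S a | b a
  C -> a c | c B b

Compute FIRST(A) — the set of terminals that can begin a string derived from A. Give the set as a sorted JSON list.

Compute FIRST by fixpoint:
pass 1:
  A via A→a c: +{a}
  A via A→c a: +{c}
  B via B→b S a: +{b}
  C via C→a c: +{a}
  C via C→c B b: +{c}
  S via S→a A: +{a}
  S via S→b: +{b}
  S: {a,b}  A: {a,c}  B: {b}  C: {a,c}
pass 2:
  A via A→S b S: +{b}
  S: {a,b}  A: {a,b,c}  B: {b}  C: {a,c}
pass 3: — fixpoint
  S: {a,b}  A: {a,b,c}  B: {b}  C: {a,c}

FIRST(A) = ["a", "b", "c"]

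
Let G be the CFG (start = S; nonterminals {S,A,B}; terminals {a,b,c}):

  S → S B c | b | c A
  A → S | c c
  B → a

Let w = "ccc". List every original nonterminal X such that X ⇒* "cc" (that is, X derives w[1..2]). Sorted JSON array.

CNF form of G:
  S -> S X2 | T0 A | b
  A -> S X1 | T0 A | T0 T0 | b
  B -> a
  T0 -> c
  X1 -> B T0
  X2 -> B T0

CYK fill, restricted to cells inside w[1..2]:
  [1..1]={T0}  "c"  orig:{}
  [2..2]={T0}  "c"  orig:{}
  [1..2]={A}  "cc"

Original NTs in T[1,2] deriving "cc": ["A"]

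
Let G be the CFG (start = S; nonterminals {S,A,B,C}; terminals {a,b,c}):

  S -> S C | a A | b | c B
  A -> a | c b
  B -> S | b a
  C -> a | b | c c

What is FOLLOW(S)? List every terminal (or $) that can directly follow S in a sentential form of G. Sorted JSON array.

Compute FIRST by fixpoint:
round 1:
  A via A→a: +{a}
  A via A→c b: +{c}
  B via B→b a: +{b}
  C via C→a: +{a}
  C via C→b: +{b}
  C via C→c c: +{c}
  S via S→a A: +{a}
  S via S→b: +{b}
  S via S→c B: +{c}
  S: {a,b,c}  A: {a,c}  B: {b}  C: {a,b,c}
round 2:
  B via B→S: +{a,c}
  S: {a,b,c}  A: {a,c}  B: {a,b,c}  C: {a,b,c}
round 3: — fixpoint
  S: {a,b,c}  A: {a,c}  B: {a,b,c}  C: {a,b,c}

FOLLOW iteration:
FOLLOW(S) := {$}
pass 1:
  S→S C: FOLLOW(S) ⊇ FIRST(C) = {a,b,c}; new: +{a,b,c}
  S→S C: FOLLOW(C) ⊇ FOLLOW(S) ⊇ {$,a,b,c}; new: +{$,a,b,c}
  S→a A: FOLLOW(A) ⊇ FOLLOW(S) ⊇ {$,a,b,c}; new: +{$,a,b,c}
  S→c B: FOLLOW(B) ⊇ FOLLOW(S) ⊇ {$,a,b,c}; new: +{$,a,b,c}
  FOLLOW[S]={$,a,b,c}  FOLLOW[A]={$,a,b,c}  FOLLOW[B]={$,a,b,c}  FOLLOW[C]={$,a,b,c}
pass 2: — fixpoint
  FOLLOW[S]={$,a,b,c}  FOLLOW[A]={$,a,b,c}  FOLLOW[B]={$,a,b,c}  FOLLOW[C]={$,a,b,c}

FOLLOW(S) = ["$", "a", "b", "c"]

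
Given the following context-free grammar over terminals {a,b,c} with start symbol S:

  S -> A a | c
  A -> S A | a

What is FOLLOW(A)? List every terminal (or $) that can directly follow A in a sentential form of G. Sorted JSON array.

Compute FIRST by fixpoint:
[1]
  A via A→a: +{a}
  S via S→A a: +{a}
  S via S→c: +{c}
  FIRST(S)={a,c}  FIRST(A)={a}
[2]
  A via A→S A: +{c}
  FIRST(S)={a,c}  FIRST(A)={a,c}
[3] (no change)
  FIRST(S)={a,c}  FIRST(A)={a,c}

FOLLOW iteration:
FOLLOW(S) := {$}
round 1:
  A→S A: FOLLOW(S) ⊇ FIRST(A) = {a,c}; new: +{a,c}
  S→A a: FOLLOW(A) ⊇ FIRST(a) = {a}; new: +{a}
  FOLLOW[S]={$,a,c}  FOLLOW[A]={a}
round 2: (stable)
  FOLLOW[S]={$,a,c}  FOLLOW[A]={a}

FOLLOW(A) = ["a"]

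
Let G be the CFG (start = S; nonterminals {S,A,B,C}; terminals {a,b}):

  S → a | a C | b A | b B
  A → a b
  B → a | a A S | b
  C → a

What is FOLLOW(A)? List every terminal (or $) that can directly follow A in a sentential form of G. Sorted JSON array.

Compute FIRST by fixpoint:
[1]
  A via A→a b: +{a}
  B via B→a: +{a}
  B via B→b: +{b}
  C via C→a: +{a}
  S via S→a: +{a}
  S via S→b A: +{b}
  FIRST(S)={a,b}  FIRST(A)={a}  FIRST(B)={a,b}  FIRST(C)={a}
[2] — fixpoint
  FIRST(S)={a,b}  FIRST(A)={a}  FIRST(B)={a,b}  FIRST(C)={a}

FOLLOW iteration:
seed FOLLOW(S) with $
pass 1:
  B→a A S: FOLLOW(A) ⊇ FIRST(S) = {a,b}; new: +{a,b}
  S→a C: FOLLOW(C) ⊇ FOLLOW(S) ⊇ {$}; new: +{$}
  S→b A: FOLLOW(A) ⊇ FOLLOW(S) ⊇ {$}; new: +{$}
  S→b B: FOLLOW(B) ⊇ FOLLOW(S) ⊇ {$}; new: +{$}
  FOLLOW(S)={$}  FOLLOW(A)={$,a,b}  FOLLOW(B)={$}  FOLLOW(C)={$}
pass 2: — fixpoint
  FOLLOW(S)={$}  FOLLOW(A)={$,a,b}  FOLLOW(B)={$}  FOLLOW(C)={$}

FOLLOW(A) = ["$", "a", "b"]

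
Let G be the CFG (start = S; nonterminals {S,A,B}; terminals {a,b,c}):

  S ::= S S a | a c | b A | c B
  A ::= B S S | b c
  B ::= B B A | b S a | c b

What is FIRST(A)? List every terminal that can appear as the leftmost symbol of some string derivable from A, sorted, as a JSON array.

FIRST sets, iterate to fixpoint:
pass 1:
  A via A→b c: +{b}
  B via B→b S a: +{b}
  B via B→c b: +{c}
  S via S→a c: +{a}
  S via S→b A: +{b}
  S via S→c B: +{c}
  FIRST(S)={a,b,c}  FIRST(A)={b}  FIRST(B)={b,c}
pass 2:
  A via A→B S S: +{c}
  FIRST(S)={a,b,c}  FIRST(A)={b,c}  FIRST(B)={b,c}
pass 3: (no change)
  FIRST(S)={a,b,c}  FIRST(A)={b,c}  FIRST(B)={b,c}

FIRST(A) = ["b", "c"]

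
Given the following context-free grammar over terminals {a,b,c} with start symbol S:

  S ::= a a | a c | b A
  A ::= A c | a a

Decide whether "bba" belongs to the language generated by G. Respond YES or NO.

CNF form of G:
  S -> T1 T0 | T1 T1 | T2 A
  A -> A T0 | T1 T1
  T0 -> c
  T1 -> a
  T2 -> b

CYK table (by increasing span):
  T[0,0] 'b' = {T2}  orig:{}
  T[1,1] 'b' = {T2}  orig:{}
  T[2,2] 'a' = {T1}  orig:{}
  T[0,1] 'bb' = ∅
  T[1,2] 'ba' = ∅
  T[0,2] 'bba' = ∅

S ∉ T[0,2] ⇒ NO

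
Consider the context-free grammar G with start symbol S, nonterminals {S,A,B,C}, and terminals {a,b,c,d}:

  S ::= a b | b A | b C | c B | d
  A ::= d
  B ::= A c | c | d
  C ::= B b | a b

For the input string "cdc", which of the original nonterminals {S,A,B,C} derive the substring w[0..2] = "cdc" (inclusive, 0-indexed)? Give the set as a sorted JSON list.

CNF form of G:
  S -> T0 B | T1 A | T1 C | T2 T1 | d
  A -> d
  B -> A T0 | c | d
  C -> B T1 | T2 T1
  T0 -> c
  T1 -> b
  T2 -> a

CYK fill — only the sub-triangle for w[0..2]:
  cell(0,0) c: {B,T0}  orig:{B}
  cell(1,1) d: {A,B,S}
  cell(2,2) c: {B,T0}  orig:{B}
  cell(0,1) cd: {S}
  cell(1,2) dc: {B}
  cell(0,2) cdc: {S}

Original NTs in T[0,2] deriving "cdc": ["S"]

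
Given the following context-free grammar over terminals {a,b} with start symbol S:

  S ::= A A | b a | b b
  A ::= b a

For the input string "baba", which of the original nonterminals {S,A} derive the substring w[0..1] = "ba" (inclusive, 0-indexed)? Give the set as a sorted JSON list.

Convert to CNF:
  S -> A A | T0 T0 | T0 T1
  A -> T0 T1
  T0 -> b
  T1 -> a

CYK table (by increasing span) (cells [i..j] with 0 ≤ i ≤ j ≤ 1 only):
  [0..0]={T0}  "b"  orig:{}
  [1..1]={T1}  "a"  orig:{}
  [0..1]={A,S}  "ba"

Original NTs in T[0,1] deriving "ba": ["A", "S"]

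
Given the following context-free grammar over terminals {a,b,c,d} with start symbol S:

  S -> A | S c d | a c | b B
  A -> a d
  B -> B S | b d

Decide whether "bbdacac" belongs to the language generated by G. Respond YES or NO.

Convert to CNF:
  S -> S X4 | T0 T1 | T0 T3 | T2 B
  A -> T0 T1
  B -> B S | T2 T1
  T0 -> a
  T1 -> d
  T2 -> b
  T3 -> c
  X4 -> T3 T1

CYK fill:
  T[0,0] 'b' = {T2}  orig:{}
  T[1,1] 'b' = {T2}  orig:{}
  T[2,2] 'd' = {T1}  orig:{}
  T[3,3] 'a' = {T0}  orig:{}
  T[4,4] 'c' = {T3}  orig:{}
  T[5,5] 'a' = {T0}  orig:{}
  T[6,6] 'c' = {T3}  orig:{}
  T[0,1] 'bb' = ∅
  T[1,2] 'bd' = {B}
  T[2,3] 'da' = ∅
  T[3,4] 'ac' = {S}
  T[4,5] 'ca' = ∅
  T[5,6] 'ac' = {S}
  T[0,2] 'bbd' = {S}
  T[1,3] 'bda' = ∅
  T[2,4] 'dac' = ∅
  T[3,5] 'aca' = ∅
  T[4,6] 'cac' = ∅
  T[0,3] 'bbda' = ∅
  T[1,4] 'bdac' = {B}
  T[2,5] 'daca' = ∅
  T[3,6] 'acac' = ∅
  T[0,4] 'bbdac' = {S}
  T[1,5] 'bdaca' = ∅
  T[2,6] 'dacac' = ∅
  T[0,5] 'bbdaca' = ∅
  T[1,6] 'bdacac' = {B}
  T[0,6] 'bbdacac' = {S}

S ∈ T[0,6] ⇒ YES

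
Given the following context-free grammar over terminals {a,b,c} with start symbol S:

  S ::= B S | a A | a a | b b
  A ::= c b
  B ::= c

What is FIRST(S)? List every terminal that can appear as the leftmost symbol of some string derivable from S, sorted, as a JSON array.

Compute FIRST by fixpoint:
pass 1:
  A via A→c b: +{c}
  B via B→c: +{c}
  S via S→B S: +{c}
  S via S→a A: +{a}
  S via S→b b: +{b}
  S: {a,b,c}  A: {c}  B: {c}
pass 2: done
  S: {a,b,c}  A: {c}  B: {c}

FIRST(S) = ["a", "b", "c"]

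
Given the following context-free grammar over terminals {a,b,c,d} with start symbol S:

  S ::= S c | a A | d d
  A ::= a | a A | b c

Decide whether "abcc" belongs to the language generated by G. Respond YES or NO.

Convert to CNF:
  S -> S T2 | T0 A | T3 T3
  A -> T0 A | T1 T2 | a
  T0 -> a
  T1 -> b
  T2 -> c
  T3 -> d

CYK table (by increasing span):
  cell(0,0) a: {A,T0}  orig:{A}
  cell(1,1) b: {T1}  orig:{}
  cell(2,2) c: {T2}  orig:{}
  cell(3,3) c: {T2}  orig:{}
  cell(0,1) ab: ∅
  cell(1,2) bc: {A}
  cell(2,3) cc: ∅
  cell(0,2) abc: {A,S}
  cell(1,3) bcc: ∅
  cell(0,3) abcc: {S}

S ∈ T[0,3] ⇒ YES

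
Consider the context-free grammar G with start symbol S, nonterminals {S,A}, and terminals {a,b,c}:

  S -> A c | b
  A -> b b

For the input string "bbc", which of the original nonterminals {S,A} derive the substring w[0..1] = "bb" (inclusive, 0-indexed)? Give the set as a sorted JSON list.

Convert to CNF:
  S -> A T1 | b
  A -> T0 T0
  T0 -> b
  T1 -> c

Fill CYK table bottom-up (cells [i..j] with 0 ≤ i ≤ j ≤ 1 only):
  T[0,0] 'b' = {S,T0}  orig:{S}
  T[1,1] 'b' = {S,T0}  orig:{S}
  T[0,1] 'bb' = {A}

Original NTs in T[0,1] deriving "bb": ["A"]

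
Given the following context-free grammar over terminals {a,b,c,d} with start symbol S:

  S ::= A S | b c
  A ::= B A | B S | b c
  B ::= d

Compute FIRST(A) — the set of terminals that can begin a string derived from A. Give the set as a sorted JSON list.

Compute FIRST by fixpoint:
[1]
  A via A→b c: +{b}
  B via B→d: +{d}
  S via S→A S: +{b}
  FIRST[S]={b}  FIRST[A]={b}  FIRST[B]={d}
[2]
  A via A→B A: +{d}
  S via S→A S: +{d}
  FIRST[S]={b,d}  FIRST[A]={b,d}  FIRST[B]={d}
[3] done
  FIRST[S]={b,d}  FIRST[A]={b,d}  FIRST[B]={d}

FIRST(A) = ["b", "d"]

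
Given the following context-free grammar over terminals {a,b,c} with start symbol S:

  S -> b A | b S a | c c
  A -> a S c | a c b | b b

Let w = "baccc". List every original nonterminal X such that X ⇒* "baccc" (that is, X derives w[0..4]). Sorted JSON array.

Convert to CNF:
  S -> T1 T1 | T2 A | T2 X5
  A -> T0 X3 | T0 X4 | T2 T2
  T0 -> a
  T1 -> c
  T2 -> b
  X3 -> S T1
  X4 -> T1 T2
  X5 -> S T0

CYK table (by increasing span) (cells [i..j] with 0 ≤ i ≤ j ≤ 4 only):
  T[0,0] 'b' = {T2}  orig:{}
  T[1,1] 'a' = {T0}  orig:{}
  T[2,2] 'c' = {T1}  orig:{}
  T[3,3] 'c' = {T1}  orig:{}
  T[4,4] 'c' = {T1}  orig:{}
  T[0,1] 'ba' = ∅
  T[1,2] 'ac' = ∅
  T[2,3] 'cc' = {S}
  T[3,4] 'cc' = {S}
  T[0,2] 'bac' = ∅
  T[1,3] 'acc' = ∅
  T[2,4] 'ccc' = {X3}  orig:{}
  T[0,3] 'bacc' = ∅
  T[1,4] 'accc' = {A}
  T[0,4] 'baccc' = {S}

Original NTs in T[0,4] deriving "baccc": ["S"]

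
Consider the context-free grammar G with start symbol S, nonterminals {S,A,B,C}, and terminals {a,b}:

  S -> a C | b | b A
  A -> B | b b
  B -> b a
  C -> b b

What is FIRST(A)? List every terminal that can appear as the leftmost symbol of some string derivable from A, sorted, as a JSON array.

FIRST sets, iterate to fixpoint:
round 1:
  A via A→b b: +{b}
  B via B→b a: +{b}
  C via C→b b: +{b}
  S via S→a C: +{a}
  S via S→b: +{b}
  FIRST[S]={a,b}  FIRST[A]={b}  FIRST[B]={b}  FIRST[C]={b}
round 2: (stable)
  FIRST[S]={a,b}  FIRST[A]={b}  FIRST[B]={b}  FIRST[C]={b}

FIRST(A) = ["b"]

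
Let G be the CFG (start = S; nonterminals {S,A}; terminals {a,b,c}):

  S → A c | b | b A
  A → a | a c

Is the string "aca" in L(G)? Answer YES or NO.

CNF form of G:
  S -> A T1 | T2 A | b
  A -> T0 T1 | a
  T0 -> a
  T1 -> c
  T2 -> b

Fill CYK table bottom-up:
  [0..0]={A,T0}  "a"  orig:{A}
  [1..1]={T1}  "c"  orig:{}
  [2..2]={A,T0}  "a"  orig:{A}
  [0..1]={A,S}  "ac"
  [1..2]=∅  "ca"
  [0..2]=∅  "aca"

S ∉ T[0,2] ⇒ NO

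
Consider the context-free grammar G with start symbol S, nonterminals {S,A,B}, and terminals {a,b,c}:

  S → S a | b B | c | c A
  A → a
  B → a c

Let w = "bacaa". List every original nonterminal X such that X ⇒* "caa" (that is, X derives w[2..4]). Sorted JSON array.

Convert to CNF:
  S -> S T0 | T1 A | T2 B | c
  A -> a
  B -> T0 T1
  T0 -> a
  T1 -> c
  T2 -> b

CYK fill (cells [i..j] with 2 ≤ i ≤ j ≤ 4 only):
  cell(2,2) c: {S,T1}  orig:{S}
  cell(3,3) a: {A,T0}  orig:{A}
  cell(4,4) a: {A,T0}  orig:{A}
  cell(2,3) ca: {S}
  cell(3,4) aa: ∅
  cell(2,4) caa: {S}

Original NTs in T[2,4] deriving "caa": ["S"]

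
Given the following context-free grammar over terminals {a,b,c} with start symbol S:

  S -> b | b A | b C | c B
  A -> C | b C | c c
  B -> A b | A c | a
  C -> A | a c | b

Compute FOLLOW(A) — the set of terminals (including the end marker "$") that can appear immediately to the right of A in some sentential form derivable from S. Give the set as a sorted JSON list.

FIRST iteration:
round 1:
  A via A→b C: +{b}
  A via A→c c: +{c}
  B via B→A b: +{b,c}
  B via B→a: +{a}
  C via C→A: +{b,c}
  C via C→a c: +{a}
  S via S→b: +{b}
  S via S→c B: +{c}
  FIRST(S)={b,c}  FIRST(A)={b,c}  FIRST(B)={a,b,c}  FIRST(C)={a,b,c}
round 2:
  A via A→C: +{a}
  FIRST(S)={b,c}  FIRST(A)={a,b,c}  FIRST(B)={a,b,c}  FIRST(C)={a,b,c}
round 3: (no change)
  FIRST(S)={b,c}  FIRST(A)={a,b,c}  FIRST(B)={a,b,c}  FIRST(C)={a,b,c}

Compute FOLLOW by fixpoint:
seed FOLLOW(S) with $
round 1:
  B→A b: FOLLOW(A) ⊇ FIRST(b) = {b}; new: +{b}
  B→A c: FOLLOW(A) ⊇ FIRST(c) = {c}; new: +{c}
  S→b A: FOLLOW(A) ⊇ FOLLOW(S) ⊇ {$}; new: +{$}
  S→b C: FOLLOW(C) ⊇ FOLLOW(S) ⊇ {$}; new: +{$}
  S→c B: FOLLOW(B) ⊇ FOLLOW(S) ⊇ {$}; new: +{$}
  FOLLOW[S]={$}  FOLLOW[A]={$,b,c}  FOLLOW[B]={$}  FOLLOW[C]={$}
round 2:
  A→C: FOLLOW(C) ⊇ FOLLOW(A) ⊇ {$,b,c}; new: +{b,c}
  FOLLOW[S]={$}  FOLLOW[A]={$,b,c}  FOLLOW[B]={$}  FOLLOW[C]={$,b,c}
round 3: — fixpoint
  FOLLOW[S]={$}  FOLLOW[A]={$,b,c}  FOLLOW[B]={$}  FOLLOW[C]={$,b,c}

FOLLOW(A) = ["$", "b", "c"]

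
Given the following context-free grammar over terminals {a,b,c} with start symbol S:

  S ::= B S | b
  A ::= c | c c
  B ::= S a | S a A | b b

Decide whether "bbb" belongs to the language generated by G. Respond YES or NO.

Convert to CNF:
  S -> B S | b
  A -> T0 T0 | c
  B -> S T1 | S X3 | T2 T2
  T0 -> c
  T1 -> a
  T2 -> b
  X3 -> T1 A

CYK table (by increasing span):
  T[0,0] 'b' = {S,T2}  orig:{S}
  T[1,1] 'b' = {S,T2}  orig:{S}
  T[2,2] 'b' = {S,T2}  orig:{S}
  T[0,1] 'bb' = {B}
  T[1,2] 'bb' = {B}
  T[0,2] 'bbb' = {S}

S ∈ T[0,2] ⇒ YES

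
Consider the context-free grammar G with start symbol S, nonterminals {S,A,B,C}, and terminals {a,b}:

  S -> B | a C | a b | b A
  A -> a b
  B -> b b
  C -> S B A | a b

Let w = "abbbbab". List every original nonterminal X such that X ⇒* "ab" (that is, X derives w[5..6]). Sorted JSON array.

CNF form of G:
  S -> T0 C | T0 T1 | T1 A | T1 T1
  A -> T0 T1
  B -> T1 T1
  C -> S X2 | T0 T1
  T0 -> a
  T1 -> b
  X2 -> B A

CYK table (by increasing span) — only the sub-triangle for w[5..6]:
  [5..5]={T0}  "a"  orig:{}
  [6..6]={T1}  "b"  orig:{}
  [5..6]={A,C,S}  "ab"

Original NTs in T[5,6] deriving "ab": ["A", "C", "S"]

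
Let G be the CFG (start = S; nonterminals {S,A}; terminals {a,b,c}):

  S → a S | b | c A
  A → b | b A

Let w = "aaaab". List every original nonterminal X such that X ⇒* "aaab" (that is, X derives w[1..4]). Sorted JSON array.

CNF form of G:
  S -> T1 S | T2 A | b
  A -> T0 A | b
  T0 -> b
  T1 -> a
  T2 -> c

CYK fill (cells [i..j] with 1 ≤ i ≤ j ≤ 4 only):
  cell(1,1) a: {T1}  orig:{}
  cell(2,2) a: {T1}  orig:{}
  cell(3,3) a: {T1}  orig:{}
  cell(4,4) b: {A,S,T0}  orig:{A,S}
  cell(1,2) aa: ∅
  cell(2,3) aa: ∅
  cell(3,4) ab: {S}
  cell(1,3) aaa: ∅
  cell(2,4) aab: {S}
  cell(1,4) aaab: {S}

Original NTs in T[1,4] deriving "aaab": ["S"]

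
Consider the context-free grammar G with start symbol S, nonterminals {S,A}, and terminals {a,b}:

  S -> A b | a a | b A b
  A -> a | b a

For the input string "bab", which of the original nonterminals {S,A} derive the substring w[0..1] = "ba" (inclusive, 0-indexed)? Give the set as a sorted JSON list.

CNF form of G:
  S -> A T0 | T0 X2 | T1 T1
  A -> T0 T1 | a
  T0 -> b
  T1 -> a
  X2 -> A T0

CYK table (by increasing span) (cells [i..j] with 0 ≤ i ≤ j ≤ 1 only):
  [0..0]={T0}  "b"  orig:{}
  [1..1]={A,T1}  "a"  orig:{A}
  [0..1]={A}  "ba"

Original NTs in T[0,1] deriving "ba": ["A"]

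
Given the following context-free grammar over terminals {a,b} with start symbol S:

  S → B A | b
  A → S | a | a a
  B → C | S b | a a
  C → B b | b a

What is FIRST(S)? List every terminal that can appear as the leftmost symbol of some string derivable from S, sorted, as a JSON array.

FIRST iteration:
iter 1:
  A via A→a: +{a}
  B via B→a a: +{a}
  C via C→B b: +{a}
  C via C→b a: +{b}
  S via S→B A: +{a}
  S via S→b: +{b}
  FIRST[S]={a,b}  FIRST[A]={a}  FIRST[B]={a}  FIRST[C]={a,b}
iter 2:
  A via A→S: +{b}
  B via B→C: +{b}
  FIRST[S]={a,b}  FIRST[A]={a,b}  FIRST[B]={a,b}  FIRST[C]={a,b}
iter 3: (stable)
  FIRST[S]={a,b}  FIRST[A]={a,b}  FIRST[B]={a,b}  FIRST[C]={a,b}

FIRST(S) = ["a", "b"]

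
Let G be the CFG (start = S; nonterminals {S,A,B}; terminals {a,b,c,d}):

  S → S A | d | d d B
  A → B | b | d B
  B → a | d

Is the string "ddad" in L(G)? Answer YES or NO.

CNF form of G:
  S -> S A | T0 X1 | d
  A -> T0 B | a | b | d
  B -> a | d
  T0 -> d
  X1 -> T0 B

CYK table (by increasing span):
  T[0,0] 'd' = {A,B,S,T0}  orig:{A,B,S}
  T[1,1] 'd' = {A,B,S,T0}  orig:{A,B,S}
  T[2,2] 'a' = {A,B}
  T[3,3] 'd' = {A,B,S,T0}  orig:{A,B,S}
  T[0,1] 'dd' = {A,S,X1}  orig:{A,S}
  T[1,2] 'da' = {A,S,X1}  orig:{A,S}
  T[2,3] 'ad' = ∅
  T[0,2] 'dda' = {S}
  T[1,3] 'dad' = {S}
  T[0,3] 'ddad' = {S}

S ∈ T[0,3] ⇒ YES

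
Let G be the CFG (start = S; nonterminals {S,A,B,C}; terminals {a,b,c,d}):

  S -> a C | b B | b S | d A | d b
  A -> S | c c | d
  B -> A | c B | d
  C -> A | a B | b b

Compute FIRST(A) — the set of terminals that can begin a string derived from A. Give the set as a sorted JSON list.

Compute FIRST by fixpoint:
pass 1:
  A via A→c c: +{c}
  A via A→d: +{d}
  B via B→A: +{c,d}
  C via C→A: +{c,d}
  C via C→a B: +{a}
  C via C→b b: +{b}
  S via S→a C: +{a}
  S via S→b B: +{b}
  S via S→d A: +{d}
  FIRST[S]={a,b,d}  FIRST[A]={c,d}  FIRST[B]={c,d}  FIRST[C]={a,b,c,d}
pass 2:
  A via A→S: +{a,b}
  B via B→A: +{a,b}
  FIRST[S]={a,b,d}  FIRST[A]={a,b,c,d}  FIRST[B]={a,b,c,d}  FIRST[C]={a,b,c,d}
pass 3: done
  FIRST[S]={a,b,d}  FIRST[A]={a,b,c,d}  FIRST[B]={a,b,c,d}  FIRST[C]={a,b,c,d}

FIRST(A) = ["a", "b", "c", "d"]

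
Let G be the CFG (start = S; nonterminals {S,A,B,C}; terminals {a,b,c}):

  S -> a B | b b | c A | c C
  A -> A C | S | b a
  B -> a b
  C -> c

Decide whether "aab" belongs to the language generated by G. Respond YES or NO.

Convert to CNF:
  S -> T0 B | T1 T1 | T2 A | T2 C
  A -> A C | T0 B | T1 T0 | T1 T1 | T2 A | T2 C
  B -> T0 T1
  C -> c
  T0 -> a
  T1 -> b
  T2 -> c

Fill CYK table bottom-up:
  T[0,0] 'a' = {T0}  orig:{}
  T[1,1] 'a' = {T0}  orig:{}
  T[2,2] 'b' = {T1}  orig:{}
  T[0,1] 'aa' = ∅
  T[1,2] 'ab' = {B}
  T[0,2] 'aab' = {A,S}

S ∈ T[0,2] ⇒ YES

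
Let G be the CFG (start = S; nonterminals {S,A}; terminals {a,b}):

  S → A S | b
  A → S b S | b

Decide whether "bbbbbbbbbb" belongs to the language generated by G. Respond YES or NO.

Convert to CNF:
  S -> A S | b
  A -> S X1 | b
  T0 -> b
  X1 -> T0 S

Fill CYK table bottom-up:
  T[0,0] 'b' = {A,S,T0}  orig:{A,S}
  T[1,1] 'b' = {A,S,T0}  orig:{A,S}
  T[2,2] 'b' = {A,S,T0}  orig:{A,S}
  T[3,3] 'b' = {A,S,T0}  orig:{A,S}
  T[4,4] 'b' = {A,S,T0}  orig:{A,S}
  T[5,5] 'b' = {A,S,T0}  orig:{A,S}
  T[6,6] 'b' = {A,S,T0}  orig:{A,S}
  T[7,7] 'b' = {A,S,T0}  orig:{A,S}
  T[8,8] 'b' = {A,S,T0}  orig:{A,S}
  T[9,9] 'b' = {A,S,T0}  orig:{A,S}
  T[0,1] 'bb' = {S,X1}  orig:{S}
  T[1,2] 'bb' = {S,X1}  orig:{S}
  T[2,3] 'bb' = {S,X1}  orig:{S}
  T[3,4] 'bb' = {S,X1}  orig:{S}
  T[4,5] 'bb' = {S,X1}  orig:{S}
  T[5,6] 'bb' = {S,X1}  orig:{S}
  T[6,7] 'bb' = {S,X1}  orig:{S}
  T[7,8] 'bb' = {S,X1}  orig:{S}
  T[8,9] 'bb' = {S,X1}  orig:{S}
  T[0,2] 'bbb' = {A,S,X1}  orig:{A,S}
  T[1,3] 'bbb' = {A,S,X1}  orig:{A,S}
  T[2,4] 'bbb' = {A,S,X1}  orig:{A,S}
  T[3,5] 'bbb' = {A,S,X1}  orig:{A,S}
  T[4,6] 'bbb' = {A,S,X1}  orig:{A,S}
  T[5,7] 'bbb' = {A,S,X1}  orig:{A,S}
  T[6,8] 'bbb' = {A,S,X1}  orig:{A,S}
  T[7,9] 'bbb' = {A,S,X1}  orig:{A,S}
  T[0,3] 'bbbb' = {A,S,X1}  orig:{A,S}
  T[1,4] 'bbbb' = {A,S,X1}  orig:{A,S}
  T[2,5] 'bbbb' = {A,S,X1}  orig:{A,S}
  T[3,6] 'bbbb' = {A,S,X1}  orig:{A,S}
  T[4,7] 'bbbb' = {A,S,X1}  orig:{A,S}
  T[5,8] 'bbbb' = {A,S,X1}  orig:{A,S}
  T[6,9] 'bbbb' = {A,S,X1}  orig:{A,S}
  T[0,4] 'bbbbb' = {A,S,X1}  orig:{A,S}
  T[1,5] 'bbbbb' = {A,S,X1}  orig:{A,S}
  T[2,6] 'bbbbb' = {A,S,X1}  orig:{A,S}
  T[3,7] 'bbbbb' = {A,S,X1}  orig:{A,S}
  T[4,8] 'bbbbb' = {A,S,X1}  orig:{A,S}
  T[5,9] 'bbbbb' = {A,S,X1}  orig:{A,S}
  T[0,5] 'bbbbbb' = {A,S,X1}  orig:{A,S}
  T[1,6] 'bbbbbb' = {A,S,X1}  orig:{A,S}
  T[2,7] 'bbbbbb' = {A,S,X1}  orig:{A,S}
  T[3,8] 'bbbbbb' = {A,S,X1}  orig:{A,S}
  T[4,9] 'bbbbbb' = {A,S,X1}  orig:{A,S}
  T[0,6] 'bbbbbbb' = {A,S,X1}  orig:{A,S}
  T[1,7] 'bbbbbbb' = {A,S,X1}  orig:{A,S}
  T[2,8] 'bbbbbbb' = {A,S,X1}  orig:{A,S}
  T[3,9] 'bbbbbbb' = {A,S,X1}  orig:{A,S}
  T[0,7] 'bbbbbbbb' = {A,S,X1}  orig:{A,S}
  T[1,8] 'bbbbbbbb' = {A,S,X1}  orig:{A,S}
  T[2,9] 'bbbbbbbb' = {A,S,X1}  orig:{A,S}
  T[0,8] 'bbbbbbbbb' = {A,S,X1}  orig:{A,S}
  T[1,9] 'bbbbbbbbb' = {A,S,X1}  orig:{A,S}
  T[0,9] 'bbbbbbbbbb' = {A,S,X1}  orig:{A,S}

S ∈ T[0,9] ⇒ YES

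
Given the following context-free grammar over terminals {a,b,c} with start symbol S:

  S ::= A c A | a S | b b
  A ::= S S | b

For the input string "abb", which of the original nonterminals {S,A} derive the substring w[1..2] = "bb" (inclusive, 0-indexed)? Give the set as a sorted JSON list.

CNF form of G:
  S -> A X3 | T1 S | T2 T2
  A -> S S | b
  T0 -> c
  T1 -> a
  T2 -> b
  X3 -> T0 A

Fill CYK table bottom-up (cells [i..j] with 1 ≤ i ≤ j ≤ 2 only):
  cell(1,1) b: {A,T2}  orig:{A}
  cell(2,2) b: {A,T2}  orig:{A}
  cell(1,2) bb: {S}

Original NTs in T[1,2] deriving "bb": ["S"]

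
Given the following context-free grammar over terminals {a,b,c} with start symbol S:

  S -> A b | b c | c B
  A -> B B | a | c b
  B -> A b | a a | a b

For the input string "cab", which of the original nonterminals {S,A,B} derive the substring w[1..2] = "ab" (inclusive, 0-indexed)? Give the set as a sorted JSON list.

Convert to CNF:
  S -> A T1 | T0 B | T1 T0
  A -> B B | T0 T1 | a
  B -> A T1 | T2 T1 | T2 T2
  T0 -> c
  T1 -> b
  T2 -> a

Fill CYK table bottom-up — only the sub-triangle for w[1..2]:
  [1..1]={A,T2}  "a"  orig:{A}
  [2..2]={T1}  "b"  orig:{}
  [1..2]={B,S}  "ab"

Original NTs in T[1,2] deriving "ab": ["B", "S"]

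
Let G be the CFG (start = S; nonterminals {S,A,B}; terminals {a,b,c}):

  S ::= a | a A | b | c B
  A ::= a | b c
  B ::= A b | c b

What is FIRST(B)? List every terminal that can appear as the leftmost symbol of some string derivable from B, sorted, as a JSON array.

FIRST iteration:
pass 1:
  A via A→a: +{a}
  A via A→b c: +{b}
  B via B→A b: +{a,b}
  B via B→c b: +{c}
  S via S→a: +{a}
  S via S→b: +{b}
  S via S→c B: +{c}
  FIRST(S)={a,b,c}  FIRST(A)={a,b}  FIRST(B)={a,b,c}
pass 2: — fixpoint
  FIRST(S)={a,b,c}  FIRST(A)={a,b}  FIRST(B)={a,b,c}

FIRST(B) = ["a", "b", "c"]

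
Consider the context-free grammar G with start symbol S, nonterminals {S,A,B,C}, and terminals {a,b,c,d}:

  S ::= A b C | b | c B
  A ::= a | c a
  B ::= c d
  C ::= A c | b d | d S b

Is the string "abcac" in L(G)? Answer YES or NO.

Convert to CNF:
  S -> A X5 | T0 B | b
  A -> T0 T1 | a
  B -> T0 T2
  C -> A T0 | T2 X4 | T3 T2
  T0 -> c
  T1 -> a
  T2 -> d
  T3 -> b
  X4 -> S T3
  X5 -> T3 C

CYK fill:
  [0..0]={A,T1}  "a"  orig:{A}
  [1..1]={S,T3}  "b"  orig:{S}
  [2..2]={T0}  "c"  orig:{}
  [3..3]={A,T1}  "a"  orig:{A}
  [4..4]={T0}  "c"  orig:{}
  [0..1]=∅  "ab"
  [1..2]=∅  "bc"
  [2..3]={A}  "ca"
  [3..4]={C}  "ac"
  [0..2]=∅  "abc"
  [1..3]=∅  "bca"
  [2..4]={C}  "cac"
  [0..3]=∅  "abca"
  [1..4]={X5}  "bcac"  orig:{}
  [0..4]={S}  "abcac"

S ∈ T[0,4] ⇒ YES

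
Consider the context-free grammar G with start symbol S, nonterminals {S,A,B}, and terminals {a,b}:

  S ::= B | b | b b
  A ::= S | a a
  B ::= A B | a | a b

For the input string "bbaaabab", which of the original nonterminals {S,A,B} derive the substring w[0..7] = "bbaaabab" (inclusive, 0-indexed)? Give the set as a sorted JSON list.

Convert to CNF:
  S -> A B | T0 T1 | T1 T1 | a | b
  A -> A B | T0 T0 | T0 T1 | T1 T1 | a | b
  B -> A B | T0 T1 | a
  T0 -> a
  T1 -> b

CYK table (by increasing span) — only the sub-triangle for w[0..7]:
  T[0,0] 'b' = {A,S,T1}  orig:{A,S}
  T[1,1] 'b' = {A,S,T1}  orig:{A,S}
  T[2,2] 'a' = {A,B,S,T0}  orig:{A,B,S}
  T[3,3] 'a' = {A,B,S,T0}  orig:{A,B,S}
  T[4,4] 'a' = {A,B,S,T0}  orig:{A,B,S}
  T[5,5] 'b' = {A,S,T1}  orig:{A,S}
  T[6,6] 'a' = {A,B,S,T0}  orig:{A,B,S}
  T[7,7] 'b' = {A,S,T1}  orig:{A,S}
  T[0,1] 'bb' = {A,S}
  T[1,2] 'ba' = {A,B,S}
  T[2,3] 'aa' = {A,B,S}
  T[3,4] 'aa' = {A,B,S}
  T[4,5] 'ab' = {A,B,S}
  T[5,6] 'ba' = {A,B,S}
  T[6,7] 'ab' = {A,B,S}
  T[0,2] 'bba' = {A,B,S}
  T[1,3] 'baa' = {A,B,S}
  T[2,4] 'aaa' = {A,B,S}
  T[3,5] 'aab' = {A,B,S}
  T[4,6] 'aba' = {A,B,S}
  T[5,7] 'bab' = {A,B,S}
  T[0,3] 'bbaa' = {A,B,S}
  T[1,4] 'baaa' = {A,B,S}
  T[2,5] 'aaab' = {A,B,S}
  T[3,6] 'aaba' = {A,B,S}
  T[4,7] 'abab' = {A,B,S}
  T[0,4] 'bbaaa' = {A,B,S}
  T[1,5] 'baaab' = {A,B,S}
  T[2,6] 'aaaba' = {A,B,S}
  T[3,7] 'aabab' = {A,B,S}
  T[0,5] 'bbaaab' = {A,B,S}
  T[1,6] 'baaaba' = {A,B,S}
  T[2,7] 'aaabab' = {A,B,S}
  T[0,6] 'bbaaaba' = {A,B,S}
  T[1,7] 'baaabab' = {A,B,S}
  T[0,7] 'bbaaabab' = {A,B,S}

Original NTs in T[0,7] deriving "bbaaabab": ["A", "B", "S"]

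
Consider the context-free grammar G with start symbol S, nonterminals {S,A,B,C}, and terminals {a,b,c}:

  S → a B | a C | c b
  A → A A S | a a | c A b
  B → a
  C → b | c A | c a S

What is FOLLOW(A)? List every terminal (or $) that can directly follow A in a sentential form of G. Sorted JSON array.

Compute FIRST by fixpoint:
[1]
  A via A→a a: +{a}
  A via A→c A b: +{c}
  B via B→a: +{a}
  C via C→b: +{b}
  C via C→c A: +{c}
  S via S→a B: +{a}
  S via S→c b: +{c}
  S: {a,c}  A: {a,c}  B: {a}  C: {b,c}
[2] done
  S: {a,c}  A: {a,c}  B: {a}  C: {b,c}

FOLLOW sets:
FOLLOW(S) := {$}
[1]
  A→A A S: FOLLOW(A) ⊇ FIRST(A) = {a,c}; new: +{a,c}
  A→A A S: FOLLOW(S) ⊇ FOLLOW(A) ⊇ {a,c}; new: +{a,c}
  A→c A b: FOLLOW(A) ⊇ FIRST(b) = {b}; new: +{b}
  S→a B: FOLLOW(B) ⊇ FOLLOW(S) ⊇ {$,a,c}; new: +{$,a,c}
  S→a C: FOLLOW(C) ⊇ FOLLOW(S) ⊇ {$,a,c}; new: +{$,a,c}
  S: {$,a,c}  A: {a,b,c}  B: {$,a,c}  C: {$,a,c}
[2]
  A→A A S: FOLLOW(S) ⊇ FOLLOW(A) ⊇ {a,b,c}; new: +{b}
  C→c A: FOLLOW(A) ⊇ FOLLOW(C) ⊇ {$,a,c}; new: +{$}
  S→a B: FOLLOW(B) ⊇ FOLLOW(S) ⊇ {$,a,b,c}; new: +{b}
  S→a C: FOLLOW(C) ⊇ FOLLOW(S) ⊇ {$,a,b,c}; new: +{b}
  S: {$,a,b,c}  A: {$,a,b,c}  B: {$,a,b,c}  C: {$,a,b,c}
[3] (no change)
  S: {$,a,b,c}  A: {$,a,b,c}  B: {$,a,b,c}  C: {$,a,b,c}

FOLLOW(A) = ["$", "a", "b", "c"]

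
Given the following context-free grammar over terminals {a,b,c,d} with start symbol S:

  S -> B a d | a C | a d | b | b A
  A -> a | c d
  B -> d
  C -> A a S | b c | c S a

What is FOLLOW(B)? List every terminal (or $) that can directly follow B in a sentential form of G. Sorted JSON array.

Compute FIRST by fixpoint:
round 1:
  A via A→a: +{a}
  A via A→c d: +{c}
  B via B→d: +{d}
  C via C→A a S: +{a,c}
  C via C→b c: +{b}
  S via S→B a d: +{d}
  S via S→a C: +{a}
  S via S→b: +{b}
  S: {a,b,d}  A: {a,c}  B: {d}  C: {a,b,c}
round 2: done
  S: {a,b,d}  A: {a,c}  B: {d}  C: {a,b,c}

FOLLOW iteration:
seed FOLLOW(S) with $
[1]
  C→A a S: FOLLOW(A) ⊇ FIRST(a) = {a}; new: +{a}
  C→c S a: FOLLOW(S) ⊇ FIRST(a) = {a}; new: +{a}
  S→B a d: FOLLOW(B) ⊇ FIRST(a) = {a}; new: +{a}
  S→a C: FOLLOW(C) ⊇ FOLLOW(S) ⊇ {$,a}; new: +{$,a}
  S→b A: FOLLOW(A) ⊇ FOLLOW(S) ⊇ {$,a}; new: +{$}
  FOLLOW[S]={$,a}  FOLLOW[A]={$,a}  FOLLOW[B]={a}  FOLLOW[C]={$,a}
[2] done
  FOLLOW[S]={$,a}  FOLLOW[A]={$,a}  FOLLOW[B]={a}  FOLLOW[C]={$,a}

FOLLOW(B) = ["a"]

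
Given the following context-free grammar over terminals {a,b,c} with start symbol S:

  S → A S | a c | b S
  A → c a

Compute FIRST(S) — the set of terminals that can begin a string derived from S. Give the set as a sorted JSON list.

FIRST iteration:
pass 1:
  A via A→c a: +{c}
  S via S→A S: +{c}
  S via S→a c: +{a}
  S via S→b S: +{b}
  S: {a,b,c}  A: {c}
pass 2: done
  S: {a,b,c}  A: {c}

FIRST(S) = ["a", "b", "c"]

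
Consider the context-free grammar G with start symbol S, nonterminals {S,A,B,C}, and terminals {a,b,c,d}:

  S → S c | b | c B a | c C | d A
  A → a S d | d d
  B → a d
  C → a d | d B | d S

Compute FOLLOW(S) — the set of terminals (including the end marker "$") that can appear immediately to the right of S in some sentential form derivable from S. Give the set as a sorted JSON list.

FIRST sets, iterate to fixpoint:
round 1:
  A via A→a S d: +{a}
  A via A→d d: +{d}
  B via B→a d: +{a}
  C via C→a d: +{a}
  C via C→d B: +{d}
  S via S→b: +{b}
  S via S→c B a: +{c}
  S via S→d A: +{d}
  S: {b,c,d}  A: {a,d}  B: {a}  C: {a,d}
round 2: (stable)
  S: {b,c,d}  A: {a,d}  B: {a}  C: {a,d}

Compute FOLLOW by fixpoint:
FOLLOW(S) := {$}
round 1:
  A→a S d: FOLLOW(S) ⊇ FIRST(d) = {d}; new: +{d}
  S→S c: FOLLOW(S) ⊇ FIRST(c) = {c}; new: +{c}
  S→c B a: FOLLOW(B) ⊇ FIRST(a) = {a}; new: +{a}
  S→c C: FOLLOW(C) ⊇ FOLLOW(S) ⊇ {$,c,d}; new: +{$,c,d}
  S→d A: FOLLOW(A) ⊇ FOLLOW(S) ⊇ {$,c,d}; new: +{$,c,d}
  FOLLOW[S]={$,c,d}  FOLLOW[A]={$,c,d}  FOLLOW[B]={a}  FOLLOW[C]={$,c,d}
round 2:
  C→d B: FOLLOW(B) ⊇ FOLLOW(C) ⊇ {$,c,d}; new: +{$,c,d}
  FOLLOW[S]={$,c,d}  FOLLOW[A]={$,c,d}  FOLLOW[B]={$,a,c,d}  FOLLOW[C]={$,c,d}
round 3: (stable)
  FOLLOW[S]={$,c,d}  FOLLOW[A]={$,c,d}  FOLLOW[B]={$,a,c,d}  FOLLOW[C]={$,c,d}

FOLLOW(S) = ["$", "c", "d"]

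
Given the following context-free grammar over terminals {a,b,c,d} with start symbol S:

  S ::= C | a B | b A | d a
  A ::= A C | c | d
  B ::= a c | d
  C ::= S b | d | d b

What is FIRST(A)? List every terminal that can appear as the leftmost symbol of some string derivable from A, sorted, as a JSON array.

FIRST sets, iterate to fixpoint:
iter 1:
  A via A→c: +{c}
  A via A→d: +{d}
  B via B→a c: +{a}
  B via B→d: +{d}
  C via C→d: +{d}
  S via S→C: +{d}
  S via S→a B: +{a}
  S via S→b A: +{b}
  FIRST[S]={a,b,d}  FIRST[A]={c,d}  FIRST[B]={a,d}  FIRST[C]={d}
iter 2:
  C via C→S b: +{a,b}
  FIRST[S]={a,b,d}  FIRST[A]={c,d}  FIRST[B]={a,d}  FIRST[C]={a,b,d}
iter 3: done
  FIRST[S]={a,b,d}  FIRST[A]={c,d}  FIRST[B]={a,d}  FIRST[C]={a,b,d}

FIRST(A) = ["c", "d"]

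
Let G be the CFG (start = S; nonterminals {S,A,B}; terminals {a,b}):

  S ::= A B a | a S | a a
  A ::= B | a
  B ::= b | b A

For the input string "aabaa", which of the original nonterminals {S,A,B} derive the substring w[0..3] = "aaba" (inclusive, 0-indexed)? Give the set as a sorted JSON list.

CNF form of G:
  S -> A X2 | T1 S | T1 T1
  A -> T0 A | a | b
  B -> T0 A | b
  T0 -> b
  T1 -> a
  X2 -> B T1

CYK table (by increasing span) — only the sub-triangle for w[0..3]:
  [0..0]={A,T1}  "a"  orig:{A}
  [1..1]={A,T1}  "a"  orig:{A}
  [2..2]={A,B,T0}  "b"  orig:{A,B}
  [3..3]={A,T1}  "a"  orig:{A}
  [0..1]={S}  "aa"
  [1..2]=∅  "ab"
  [2..3]={A,B,X2}  "ba"  orig:{A,B}
  [0..2]=∅  "aab"
  [1..3]={S}  "aba"
  [0..3]={S}  "aaba"

Original NTs in T[0,3] deriving "aaba": ["S"]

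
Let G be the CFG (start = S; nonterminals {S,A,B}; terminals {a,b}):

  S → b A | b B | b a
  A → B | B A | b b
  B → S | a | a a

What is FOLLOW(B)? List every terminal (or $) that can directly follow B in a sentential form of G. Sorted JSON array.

FIRST iteration:
round 1:
  A via A→b b: +{b}
  B via B→a: +{a}
  S via S→b A: +{b}
  S: {b}  A: {b}  B: {a}
round 2:
  A via A→B: +{a}
  B via B→S: +{b}
  S: {b}  A: {a,b}  B: {a,b}
round 3: (no change)
  S: {b}  A: {a,b}  B: {a,b}

FOLLOW sets:
seed FOLLOW(S) with $
[1]
  A→B A: FOLLOW(B) ⊇ FIRST(A) = {a,b}; new: +{a,b}
  B→S: FOLLOW(S) ⊇ FOLLOW(B) ⊇ {a,b}; new: +{a,b}
  S→b A: FOLLOW(A) ⊇ FOLLOW(S) ⊇ {$,a,b}; new: +{$,a,b}
  S→b B: FOLLOW(B) ⊇ FOLLOW(S) ⊇ {$,a,b}; new: +{$}
  FOLLOW[S]={$,a,b}  FOLLOW[A]={$,a,b}  FOLLOW[B]={$,a,b}
[2] done
  FOLLOW[S]={$,a,b}  FOLLOW[A]={$,a,b}  FOLLOW[B]={$,a,b}

FOLLOW(B) = ["$", "a", "b"]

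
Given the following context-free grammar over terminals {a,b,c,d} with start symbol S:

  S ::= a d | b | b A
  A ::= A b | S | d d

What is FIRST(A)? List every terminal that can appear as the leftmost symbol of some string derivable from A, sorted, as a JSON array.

FIRST iteration:
round 1:
  A via A→d d: +{d}
  S via S→a d: +{a}
  S via S→b: +{b}
  FIRST(S)={a,b}  FIRST(A)={d}
round 2:
  A via A→S: +{a,b}
  FIRST(S)={a,b}  FIRST(A)={a,b,d}
round 3: — fixpoint
  FIRST(S)={a,b}  FIRST(A)={a,b,d}

FIRST(A) = ["a", "b", "d"]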